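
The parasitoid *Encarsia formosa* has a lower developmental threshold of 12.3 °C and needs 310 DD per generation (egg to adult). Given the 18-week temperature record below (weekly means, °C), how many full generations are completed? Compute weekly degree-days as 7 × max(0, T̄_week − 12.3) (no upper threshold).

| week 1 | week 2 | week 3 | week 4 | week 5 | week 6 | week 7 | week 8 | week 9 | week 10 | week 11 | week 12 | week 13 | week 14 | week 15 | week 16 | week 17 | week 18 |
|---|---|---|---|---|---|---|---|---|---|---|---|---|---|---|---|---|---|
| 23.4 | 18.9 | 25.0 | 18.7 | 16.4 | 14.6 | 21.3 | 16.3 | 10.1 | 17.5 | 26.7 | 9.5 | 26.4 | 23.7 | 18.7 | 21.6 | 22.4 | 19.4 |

Weekly DD (7 × max(0, T̄ − 12.3)): 77.7, 46.2, 88.9, 44.8, 28.7, 16.1, 63.0, 28.0, 0.0, 36.4, 100.8, 0.0, 98.7, 79.8, 44.8, 65.1, 70.7, 49.7.
Season total = 939.4 DD.
Complete generations = ⌊939.4 / 310⌋ = 3.

3 generations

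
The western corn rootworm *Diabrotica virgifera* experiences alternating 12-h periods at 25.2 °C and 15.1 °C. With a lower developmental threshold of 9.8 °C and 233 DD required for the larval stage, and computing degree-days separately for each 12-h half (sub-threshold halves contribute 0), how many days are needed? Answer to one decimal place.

Day half: max(0, 25.2 − 9.8) × 0.5 = 15.4 × 0.5 = 7.70 DD.
Night half: max(0, 15.1 − 9.8) × 0.5 = 5.3 × 0.5 = 2.65 DD.
Per 24 h: 10.35 DD/day.
Duration = 233 / 10.35 = 22.512 ≈ 22.5 days.

22.5 days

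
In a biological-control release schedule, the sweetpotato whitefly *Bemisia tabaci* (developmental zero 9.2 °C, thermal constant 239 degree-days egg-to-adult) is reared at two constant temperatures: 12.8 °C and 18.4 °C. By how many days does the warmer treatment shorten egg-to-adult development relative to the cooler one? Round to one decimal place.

At 12.8 °C: 239 / (12.8 − 9.2) = 239 / 3.6 = 66.389 d.
At 18.4 °C: 239 / (18.4 − 9.2) = 239 / 9.2 = 25.978 d.
Difference = |66.389 − 25.978| = 40.411 ≈ 40.4 days.

40.4 days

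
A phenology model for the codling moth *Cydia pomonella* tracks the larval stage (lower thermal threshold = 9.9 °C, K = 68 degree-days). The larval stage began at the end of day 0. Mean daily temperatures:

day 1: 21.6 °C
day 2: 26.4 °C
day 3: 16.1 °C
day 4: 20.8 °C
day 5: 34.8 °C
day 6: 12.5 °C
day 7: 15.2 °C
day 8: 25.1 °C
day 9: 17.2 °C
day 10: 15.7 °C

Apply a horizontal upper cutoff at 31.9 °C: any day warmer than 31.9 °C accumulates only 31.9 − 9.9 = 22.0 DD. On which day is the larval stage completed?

day 6

Daily DD above 9.9 °C (capped at 22.0): 11.7, 16.5, 6.2, 10.9, 22.0, 2.6, 5.3, 15.2, 7.3, 5.8.
Cumulative: 11.7, 28.2, 34.4, 45.3, 67.3, 69.9, 75.2, 90.4, 97.7, 103.5.
The total first reaches 68 DD on day 6.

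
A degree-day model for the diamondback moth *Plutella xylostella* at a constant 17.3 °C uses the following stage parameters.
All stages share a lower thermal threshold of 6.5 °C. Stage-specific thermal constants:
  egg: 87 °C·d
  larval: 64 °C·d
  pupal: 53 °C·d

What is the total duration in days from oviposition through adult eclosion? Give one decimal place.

18.9 days

Daily accumulation at 17.3 °C = 17.3 − 6.5 = 10.8 DD/day.
Total K = 87 + 64 + 53 = 204 DD.
Total duration = 204 / 10.8 = 18.889 ≈ 18.9 days.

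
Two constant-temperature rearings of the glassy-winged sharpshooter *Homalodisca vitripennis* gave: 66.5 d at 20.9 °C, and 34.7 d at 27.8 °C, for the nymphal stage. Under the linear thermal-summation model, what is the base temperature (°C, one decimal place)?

13.4 °C

Equal thermal constants: D₁(T₁ − T_b) = D₂(T₂ − T_b).
66.5·(20.9 − T_b) = 34.7·(27.8 − T_b)
T_b = (66.5·20.9 − 34.7·27.8) / (66.5 − 34.7) = 425.19 / 31.8 = 13.371 °C ≈ 13.4 °C.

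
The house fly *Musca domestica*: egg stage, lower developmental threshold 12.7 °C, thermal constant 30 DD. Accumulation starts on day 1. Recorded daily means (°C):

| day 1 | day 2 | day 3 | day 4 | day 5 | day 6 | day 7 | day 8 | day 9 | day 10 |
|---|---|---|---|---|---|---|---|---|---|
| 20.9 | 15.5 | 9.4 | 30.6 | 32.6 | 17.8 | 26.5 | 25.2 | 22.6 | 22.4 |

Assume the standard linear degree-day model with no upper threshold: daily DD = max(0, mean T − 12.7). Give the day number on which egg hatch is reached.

Daily DD above 12.7 °C: 8.2, 2.8, 0.0, 17.9, 19.9, 5.1, 13.8, 12.5, 9.9, 9.7.
Cumulative: 8.2, 11.0, 11.0, 28.9, 48.8, 53.9, 67.7, 80.2, 90.1, 99.8.
The total first reaches 30 DD on day 5.

day 5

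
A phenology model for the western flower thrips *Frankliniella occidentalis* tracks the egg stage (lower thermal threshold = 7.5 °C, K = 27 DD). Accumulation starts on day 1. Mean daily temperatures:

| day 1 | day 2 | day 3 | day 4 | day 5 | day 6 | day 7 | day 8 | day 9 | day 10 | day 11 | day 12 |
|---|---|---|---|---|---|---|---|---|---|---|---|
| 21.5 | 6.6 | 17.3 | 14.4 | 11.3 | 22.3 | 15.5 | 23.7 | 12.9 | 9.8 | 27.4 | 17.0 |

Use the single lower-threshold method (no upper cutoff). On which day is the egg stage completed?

Daily DD above 7.5 °C: 14.0, 0.0, 9.8, 6.9, 3.8, 14.8, 8.0, 16.2, 5.4, 2.3, 19.9, 9.5.
Cumulative: 14.0, 14.0, 23.8, 30.7, 34.5, 49.3, 57.3, 73.5, 78.9, 81.2, 101.1, 110.6.
The total first reaches 27 DD on day 4.

day 4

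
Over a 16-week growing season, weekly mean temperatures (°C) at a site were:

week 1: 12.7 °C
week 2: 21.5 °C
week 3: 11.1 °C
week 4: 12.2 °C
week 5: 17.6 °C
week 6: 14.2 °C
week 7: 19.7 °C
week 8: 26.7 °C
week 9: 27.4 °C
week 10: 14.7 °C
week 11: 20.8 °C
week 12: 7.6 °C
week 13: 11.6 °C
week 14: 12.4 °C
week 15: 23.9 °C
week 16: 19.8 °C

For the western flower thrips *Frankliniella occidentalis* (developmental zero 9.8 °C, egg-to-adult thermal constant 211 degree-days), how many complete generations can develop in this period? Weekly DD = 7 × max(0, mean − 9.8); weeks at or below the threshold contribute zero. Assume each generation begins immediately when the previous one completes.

3 generations

Weekly DD (7 × max(0, T̄ − 9.8)): 20.3, 81.9, 9.1, 16.8, 54.6, 30.8, 69.3, 118.3, 123.2, 34.3, 77.0, 0.0, 12.6, 18.2, 98.7, 70.0.
Season total = 835.1 DD.
Complete generations = ⌊835.1 / 211⌋ = 3.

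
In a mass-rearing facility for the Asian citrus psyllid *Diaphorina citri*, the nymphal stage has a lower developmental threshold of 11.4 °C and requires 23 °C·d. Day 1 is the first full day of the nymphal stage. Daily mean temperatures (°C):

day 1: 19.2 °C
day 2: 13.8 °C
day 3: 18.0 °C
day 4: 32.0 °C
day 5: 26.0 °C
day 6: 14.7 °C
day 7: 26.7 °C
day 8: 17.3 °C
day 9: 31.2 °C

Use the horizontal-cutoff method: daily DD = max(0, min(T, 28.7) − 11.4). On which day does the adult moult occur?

Daily DD above 11.4 °C (capped at 17.3): 7.8, 2.4, 6.6, 17.3, 14.6, 3.3, 15.3, 5.9, 17.3.
Cumulative: 7.8, 10.2, 16.8, 34.1, 48.7, 52.0, 67.3, 73.2, 90.5.
The total first reaches 23 DD on day 4.

day 4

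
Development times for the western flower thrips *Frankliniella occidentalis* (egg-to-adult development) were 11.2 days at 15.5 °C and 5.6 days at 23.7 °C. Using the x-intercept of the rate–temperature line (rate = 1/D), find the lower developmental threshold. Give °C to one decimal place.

Under the model K = D·(T − T_b), so D₁·(T₁ − T_b) = D₂·(T₂ − T_b).
11.2·(15.5 − T_b) = 5.6·(23.7 − T_b)
T_b = (11.2·15.5 − 5.6·23.7) / (11.2 − 5.6) = 40.88 / 5.6 = 7.300 °C ≈ 7.3 °C.

7.3 °C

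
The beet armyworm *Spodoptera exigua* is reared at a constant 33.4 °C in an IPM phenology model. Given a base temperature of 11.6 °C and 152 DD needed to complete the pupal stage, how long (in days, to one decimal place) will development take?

7.0 days

Daily accumulation = 33.4 − 11.6 = 21.8 DD/day.
Duration = 152 / 21.8 = 6.972 ≈ 7.0 days.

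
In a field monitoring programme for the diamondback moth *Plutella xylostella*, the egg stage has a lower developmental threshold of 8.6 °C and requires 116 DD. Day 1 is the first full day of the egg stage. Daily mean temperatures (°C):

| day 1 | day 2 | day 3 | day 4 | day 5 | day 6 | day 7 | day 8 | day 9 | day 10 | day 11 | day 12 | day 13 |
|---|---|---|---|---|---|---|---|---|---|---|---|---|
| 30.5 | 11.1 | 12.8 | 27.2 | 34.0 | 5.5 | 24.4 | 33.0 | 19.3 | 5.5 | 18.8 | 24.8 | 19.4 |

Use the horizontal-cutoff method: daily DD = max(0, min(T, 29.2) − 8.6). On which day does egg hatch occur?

day 11

Daily DD above 8.6 °C (capped at 20.6): 20.6, 2.5, 4.2, 18.6, 20.6, 0.0, 15.8, 20.6, 10.7, 0.0, 10.2, 16.2, 10.8.
Cumulative: 20.6, 23.1, 27.3, 45.9, 66.5, 66.5, 82.3, 102.9, 113.6, 113.6, 123.8, 140.0, 150.8.
The total first reaches 116 DD on day 11.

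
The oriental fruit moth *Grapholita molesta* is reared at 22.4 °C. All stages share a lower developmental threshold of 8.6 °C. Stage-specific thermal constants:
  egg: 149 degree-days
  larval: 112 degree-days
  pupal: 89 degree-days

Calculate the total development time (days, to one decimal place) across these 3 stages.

25.4 days

Daily accumulation at 22.4 °C = 22.4 − 8.6 = 13.8 DD/day.
Total K = 149 + 112 + 89 = 350 DD.
Total duration = 350 / 13.8 = 25.362 ≈ 25.4 days.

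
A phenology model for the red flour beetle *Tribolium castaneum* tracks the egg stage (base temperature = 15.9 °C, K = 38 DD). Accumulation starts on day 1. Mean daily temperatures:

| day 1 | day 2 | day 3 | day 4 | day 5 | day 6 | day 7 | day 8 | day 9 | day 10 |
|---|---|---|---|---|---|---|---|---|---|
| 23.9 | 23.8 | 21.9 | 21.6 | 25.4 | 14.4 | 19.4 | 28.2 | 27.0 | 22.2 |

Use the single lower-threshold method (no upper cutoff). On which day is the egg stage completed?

day 7

Daily DD above 15.9 °C: 8.0, 7.9, 6.0, 5.7, 9.5, 0.0, 3.5, 12.3, 11.1, 6.3.
Cumulative: 8.0, 15.9, 21.9, 27.6, 37.1, 37.1, 40.6, 52.9, 64.0, 70.3.
The total first reaches 38 DD on day 7.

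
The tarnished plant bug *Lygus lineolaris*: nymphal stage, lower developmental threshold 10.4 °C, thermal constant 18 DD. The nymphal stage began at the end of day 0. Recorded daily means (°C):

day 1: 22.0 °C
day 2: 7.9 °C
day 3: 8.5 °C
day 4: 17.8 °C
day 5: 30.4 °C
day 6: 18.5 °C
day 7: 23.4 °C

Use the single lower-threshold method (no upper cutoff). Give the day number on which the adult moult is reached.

Daily DD above 10.4 °C: 11.6, 0.0, 0.0, 7.4, 20.0, 8.1, 13.0.
Cumulative: 11.6, 11.6, 11.6, 19.0, 39.0, 47.1, 60.1.
The total first reaches 18 DD on day 4.

day 4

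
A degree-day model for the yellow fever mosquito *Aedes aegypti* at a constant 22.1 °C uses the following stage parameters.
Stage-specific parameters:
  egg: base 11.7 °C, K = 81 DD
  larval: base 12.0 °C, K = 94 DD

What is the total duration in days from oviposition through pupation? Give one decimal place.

17.1 days

egg: 81 / (22.1 − 11.7) = 81 / 10.4 = 7.788 d.
larval: 94 / (22.1 − 12.0) = 94 / 10.1 = 9.307 d.
Sum = 17.095 ≈ 17.1 days.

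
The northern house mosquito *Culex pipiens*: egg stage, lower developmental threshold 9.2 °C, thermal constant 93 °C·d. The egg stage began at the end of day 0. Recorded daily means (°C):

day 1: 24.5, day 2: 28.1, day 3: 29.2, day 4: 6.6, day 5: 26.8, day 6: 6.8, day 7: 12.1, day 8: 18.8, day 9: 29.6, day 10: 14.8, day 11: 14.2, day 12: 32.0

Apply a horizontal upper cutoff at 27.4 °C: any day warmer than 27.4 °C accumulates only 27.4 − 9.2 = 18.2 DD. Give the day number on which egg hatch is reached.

day 9

Daily DD above 9.2 °C (capped at 18.2): 15.3, 18.2, 18.2, 0.0, 17.6, 0.0, 2.9, 9.6, 18.2, 5.6, 5.0, 18.2.
Cumulative: 15.3, 33.5, 51.7, 51.7, 69.3, 69.3, 72.2, 81.8, 100.0, 105.6, 110.6, 128.8.
The total first reaches 93 DD on day 9.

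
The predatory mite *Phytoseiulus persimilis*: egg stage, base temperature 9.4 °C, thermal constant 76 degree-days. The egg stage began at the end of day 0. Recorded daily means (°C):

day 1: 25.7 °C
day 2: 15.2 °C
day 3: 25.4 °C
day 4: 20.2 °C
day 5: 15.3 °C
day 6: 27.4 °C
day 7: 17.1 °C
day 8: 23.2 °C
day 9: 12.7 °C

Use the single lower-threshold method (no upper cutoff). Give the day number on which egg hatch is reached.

Daily DD above 9.4 °C: 16.3, 5.8, 16.0, 10.8, 5.9, 18.0, 7.7, 13.8, 3.3.
Cumulative: 16.3, 22.1, 38.1, 48.9, 54.8, 72.8, 80.5, 94.3, 97.6.
The total first reaches 76 DD on day 7.

day 7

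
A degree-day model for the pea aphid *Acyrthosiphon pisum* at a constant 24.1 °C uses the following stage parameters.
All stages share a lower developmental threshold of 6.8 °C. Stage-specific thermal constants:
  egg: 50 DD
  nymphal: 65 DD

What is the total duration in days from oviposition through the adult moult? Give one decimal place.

6.6 days

Daily accumulation at 24.1 °C = 24.1 − 6.8 = 17.3 DD/day.
Total K = 50 + 65 = 115 DD.
Total duration = 115 / 17.3 = 6.647 ≈ 6.6 days.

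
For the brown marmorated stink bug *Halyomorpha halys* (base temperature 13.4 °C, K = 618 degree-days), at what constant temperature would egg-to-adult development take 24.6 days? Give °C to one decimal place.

Required daily accumulation = 618 / 24.6 = 25.122 DD/day.
T = T_base + 25.122 = 13.4 + 25.122 = 38.522 ≈ 38.5 °C.

38.5 °C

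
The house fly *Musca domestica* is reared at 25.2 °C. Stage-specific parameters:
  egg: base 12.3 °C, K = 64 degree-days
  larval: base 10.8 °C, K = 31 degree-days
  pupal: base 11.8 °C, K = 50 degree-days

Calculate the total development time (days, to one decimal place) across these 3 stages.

egg: 64 / (25.2 − 12.3) = 64 / 12.9 = 4.961 d.
larval: 31 / (25.2 − 10.8) = 31 / 14.4 = 2.153 d.
pupal: 50 / (25.2 − 11.8) = 50 / 13.4 = 3.731 d.
Sum = 10.845 ≈ 10.8 days.

10.8 days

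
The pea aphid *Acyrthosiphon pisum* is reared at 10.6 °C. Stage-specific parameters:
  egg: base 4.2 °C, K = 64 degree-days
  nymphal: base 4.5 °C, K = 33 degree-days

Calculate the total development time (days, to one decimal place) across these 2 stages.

15.4 days

egg: 64 / (10.6 − 4.2) = 64 / 6.4 = 10.000 d.
nymphal: 33 / (10.6 − 4.5) = 33 / 6.1 = 5.410 d.
Sum = 15.410 ≈ 15.4 days.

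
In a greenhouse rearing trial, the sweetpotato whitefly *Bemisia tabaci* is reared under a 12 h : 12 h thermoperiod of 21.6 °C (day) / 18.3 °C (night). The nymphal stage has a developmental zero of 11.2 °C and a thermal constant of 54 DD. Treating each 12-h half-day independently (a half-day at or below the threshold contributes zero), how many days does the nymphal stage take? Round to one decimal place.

Day half: max(0, 21.6 − 11.2) × 0.5 = 10.4 × 0.5 = 5.20 DD.
Night half: max(0, 18.3 − 11.2) × 0.5 = 7.1 × 0.5 = 3.55 DD.
Per 24 h: 8.75 DD/day.
Duration = 54 / 8.75 = 6.171 ≈ 6.2 days.

6.2 days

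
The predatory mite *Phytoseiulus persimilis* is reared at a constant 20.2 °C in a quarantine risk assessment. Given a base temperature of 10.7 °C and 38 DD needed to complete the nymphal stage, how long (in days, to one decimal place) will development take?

4.0 days

Daily accumulation = 20.2 − 10.7 = 9.5 DD/day.
Duration = 38 / 9.5 = 4.000 ≈ 4.0 days.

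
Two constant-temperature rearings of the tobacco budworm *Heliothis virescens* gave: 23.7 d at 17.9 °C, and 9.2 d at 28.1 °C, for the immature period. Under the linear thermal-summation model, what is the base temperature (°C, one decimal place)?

11.4 °C

Under the model K = D·(T − T_b), so D₁·(T₁ − T_b) = D₂·(T₂ − T_b).
23.7·(17.9 − T_b) = 9.2·(28.1 − T_b)
T_b = (23.7·17.9 − 9.2·28.1) / (23.7 − 9.2) = 165.71 / 14.5 = 11.428 °C ≈ 11.4 °C.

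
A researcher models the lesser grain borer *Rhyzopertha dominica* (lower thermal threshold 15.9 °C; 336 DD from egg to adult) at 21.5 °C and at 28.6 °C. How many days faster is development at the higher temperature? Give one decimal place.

33.5 days

At 21.5 °C: 336 / (21.5 − 15.9) = 336 / 5.6 = 60.000 d.
At 28.6 °C: 336 / (28.6 − 15.9) = 336 / 12.7 = 26.457 d.
Difference = |60.000 − 26.457| = 33.543 ≈ 33.5 days.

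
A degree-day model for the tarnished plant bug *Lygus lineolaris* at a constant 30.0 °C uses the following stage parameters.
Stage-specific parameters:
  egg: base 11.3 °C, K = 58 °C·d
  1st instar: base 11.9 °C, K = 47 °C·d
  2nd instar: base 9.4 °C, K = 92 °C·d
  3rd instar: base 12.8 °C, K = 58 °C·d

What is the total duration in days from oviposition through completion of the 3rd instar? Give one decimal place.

13.5 days

egg: 58 / (30.0 − 11.3) = 58 / 18.7 = 3.102 d.
1st instar: 47 / (30.0 − 11.9) = 47 / 18.1 = 2.597 d.
2nd instar: 92 / (30.0 − 9.4) = 92 / 20.6 = 4.466 d.
3rd instar: 58 / (30.0 − 12.8) = 58 / 17.2 = 3.372 d.
Sum = 13.536 ≈ 13.5 days.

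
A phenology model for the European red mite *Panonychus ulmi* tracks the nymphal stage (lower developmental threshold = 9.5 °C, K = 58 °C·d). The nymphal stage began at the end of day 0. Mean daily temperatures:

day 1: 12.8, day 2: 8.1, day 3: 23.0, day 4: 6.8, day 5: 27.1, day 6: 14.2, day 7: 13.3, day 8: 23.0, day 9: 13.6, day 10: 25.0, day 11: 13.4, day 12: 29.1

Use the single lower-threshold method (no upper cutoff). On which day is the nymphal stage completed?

day 9

Daily DD above 9.5 °C: 3.3, 0.0, 13.5, 0.0, 17.6, 4.7, 3.8, 13.5, 4.1, 15.5, 3.9, 19.6.
Cumulative: 3.3, 3.3, 16.8, 16.8, 34.4, 39.1, 42.9, 56.4, 60.5, 76.0, 79.9, 99.5.
The total first reaches 58 DD on day 9.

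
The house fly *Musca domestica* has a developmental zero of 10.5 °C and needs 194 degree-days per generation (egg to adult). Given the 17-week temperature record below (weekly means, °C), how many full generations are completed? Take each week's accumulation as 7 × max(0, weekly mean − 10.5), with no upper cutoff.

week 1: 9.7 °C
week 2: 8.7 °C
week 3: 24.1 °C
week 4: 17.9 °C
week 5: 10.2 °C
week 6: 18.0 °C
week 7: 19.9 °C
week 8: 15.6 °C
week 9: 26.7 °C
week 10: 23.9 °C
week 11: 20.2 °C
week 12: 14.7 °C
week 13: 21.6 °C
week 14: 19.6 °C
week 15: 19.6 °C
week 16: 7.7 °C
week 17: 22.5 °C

4 generations

Weekly DD (7 × max(0, T̄ − 10.5)): 0.0, 0.0, 95.2, 51.8, 0.0, 52.5, 65.8, 35.7, 113.4, 93.8, 67.9, 29.4, 77.7, 63.7, 63.7, 0.0, 84.0.
Season total = 894.6 DD.
Complete generations = ⌊894.6 / 194⌋ = 4.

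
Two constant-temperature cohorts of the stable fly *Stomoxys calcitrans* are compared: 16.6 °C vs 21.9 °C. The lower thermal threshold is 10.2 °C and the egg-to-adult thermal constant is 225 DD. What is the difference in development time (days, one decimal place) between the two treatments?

At 16.6 °C: 225 / (16.6 − 10.2) = 225 / 6.4 = 35.156 d.
At 21.9 °C: 225 / (21.9 − 10.2) = 225 / 11.7 = 19.231 d.
Difference = |35.156 − 19.231| = 15.925 ≈ 15.9 days.

15.9 days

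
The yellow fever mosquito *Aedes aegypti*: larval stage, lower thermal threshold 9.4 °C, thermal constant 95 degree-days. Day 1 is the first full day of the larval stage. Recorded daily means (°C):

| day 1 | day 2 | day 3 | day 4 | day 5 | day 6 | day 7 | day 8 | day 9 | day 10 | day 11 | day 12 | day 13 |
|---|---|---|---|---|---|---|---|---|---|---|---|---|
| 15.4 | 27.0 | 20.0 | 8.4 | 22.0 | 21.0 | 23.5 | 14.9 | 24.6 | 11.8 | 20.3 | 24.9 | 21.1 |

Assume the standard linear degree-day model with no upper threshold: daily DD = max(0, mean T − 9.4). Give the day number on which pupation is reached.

Daily DD above 9.4 °C: 6.0, 17.6, 10.6, 0.0, 12.6, 11.6, 14.1, 5.5, 15.2, 2.4, 10.9, 15.5, 11.7.
Cumulative: 6.0, 23.6, 34.2, 34.2, 46.8, 58.4, 72.5, 78.0, 93.2, 95.6, 106.5, 122.0, 133.7.
The total first reaches 95 DD on day 10.

day 10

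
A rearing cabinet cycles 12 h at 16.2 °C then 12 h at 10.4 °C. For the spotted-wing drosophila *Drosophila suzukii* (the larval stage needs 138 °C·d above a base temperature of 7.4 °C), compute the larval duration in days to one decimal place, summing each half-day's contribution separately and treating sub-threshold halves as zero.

23.4 days

Day half: max(0, 16.2 − 7.4) × 0.5 = 8.8 × 0.5 = 4.40 DD.
Night half: max(0, 10.4 − 7.4) × 0.5 = 3.0 × 0.5 = 1.50 DD.
Per 24 h: 5.90 DD/day.
Duration = 138 / 5.90 = 23.390 ≈ 23.4 days.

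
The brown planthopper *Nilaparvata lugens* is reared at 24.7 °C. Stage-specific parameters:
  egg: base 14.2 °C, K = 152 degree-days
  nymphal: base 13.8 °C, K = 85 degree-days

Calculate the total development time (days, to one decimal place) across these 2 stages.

egg: 152 / (24.7 − 14.2) = 152 / 10.5 = 14.476 d.
nymphal: 85 / (24.7 − 13.8) = 85 / 10.9 = 7.798 d.
Sum = 22.274 ≈ 22.3 days.

22.3 days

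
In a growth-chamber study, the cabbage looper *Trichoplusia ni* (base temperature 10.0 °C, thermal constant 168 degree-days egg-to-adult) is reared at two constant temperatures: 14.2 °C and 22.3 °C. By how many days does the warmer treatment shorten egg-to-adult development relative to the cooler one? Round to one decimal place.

At 14.2 °C: 168 / (14.2 − 10.0) = 168 / 4.2 = 40.000 d.
At 22.3 °C: 168 / (22.3 − 10.0) = 168 / 12.3 = 13.659 d.
Difference = |40.000 − 13.659| = 26.341 ≈ 26.3 days.

26.3 days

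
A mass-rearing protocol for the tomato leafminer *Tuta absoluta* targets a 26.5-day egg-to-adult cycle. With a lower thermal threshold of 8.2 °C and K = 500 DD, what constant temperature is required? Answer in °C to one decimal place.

27.1 °C

Required daily accumulation = 500 / 26.5 = 18.868 DD/day.
T = T_base + 18.868 = 8.2 + 18.868 = 27.068 ≈ 27.1 °C.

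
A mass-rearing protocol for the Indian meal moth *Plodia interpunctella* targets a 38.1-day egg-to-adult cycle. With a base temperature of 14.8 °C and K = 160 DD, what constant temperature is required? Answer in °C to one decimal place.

Required daily accumulation = 160 / 38.1 = 4.199 DD/day.
T = T_base + 4.199 = 14.8 + 4.199 = 18.999 ≈ 19.0 °C.

19.0 °C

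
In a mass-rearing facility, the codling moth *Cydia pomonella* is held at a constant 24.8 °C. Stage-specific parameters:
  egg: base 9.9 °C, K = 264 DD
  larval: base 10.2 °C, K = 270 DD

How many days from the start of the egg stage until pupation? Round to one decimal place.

36.2 days

egg: 264 / (24.8 − 9.9) = 264 / 14.9 = 17.718 d.
larval: 270 / (24.8 − 10.2) = 270 / 14.6 = 18.493 d.
Sum = 36.211 ≈ 36.2 days.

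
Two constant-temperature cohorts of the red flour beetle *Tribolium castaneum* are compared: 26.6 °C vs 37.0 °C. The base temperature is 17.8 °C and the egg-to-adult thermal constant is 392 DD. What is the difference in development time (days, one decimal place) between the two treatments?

24.1 days

At 26.6 °C: 392 / (26.6 − 17.8) = 392 / 8.8 = 44.545 d.
At 37.0 °C: 392 / (37.0 − 17.8) = 392 / 19.2 = 20.417 d.
Difference = |44.545 − 20.417| = 24.129 ≈ 24.1 days.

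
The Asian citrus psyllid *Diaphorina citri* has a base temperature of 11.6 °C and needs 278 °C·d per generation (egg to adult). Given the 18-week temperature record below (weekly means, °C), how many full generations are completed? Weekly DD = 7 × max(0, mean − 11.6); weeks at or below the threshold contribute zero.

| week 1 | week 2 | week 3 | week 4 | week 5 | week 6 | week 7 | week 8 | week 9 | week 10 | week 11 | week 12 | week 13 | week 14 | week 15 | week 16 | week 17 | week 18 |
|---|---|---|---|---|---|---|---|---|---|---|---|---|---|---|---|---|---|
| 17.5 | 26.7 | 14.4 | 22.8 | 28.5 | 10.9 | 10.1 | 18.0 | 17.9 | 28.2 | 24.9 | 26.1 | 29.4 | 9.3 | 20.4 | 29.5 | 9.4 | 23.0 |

4 generations

Weekly DD (7 × max(0, T̄ − 11.6)): 41.3, 105.7, 19.6, 78.4, 118.3, 0.0, 0.0, 44.8, 44.1, 116.2, 93.1, 101.5, 124.6, 0.0, 61.6, 125.3, 0.0, 79.8.
Season total = 1154.3 DD.
Complete generations = ⌊1154.3 / 278⌋ = 4.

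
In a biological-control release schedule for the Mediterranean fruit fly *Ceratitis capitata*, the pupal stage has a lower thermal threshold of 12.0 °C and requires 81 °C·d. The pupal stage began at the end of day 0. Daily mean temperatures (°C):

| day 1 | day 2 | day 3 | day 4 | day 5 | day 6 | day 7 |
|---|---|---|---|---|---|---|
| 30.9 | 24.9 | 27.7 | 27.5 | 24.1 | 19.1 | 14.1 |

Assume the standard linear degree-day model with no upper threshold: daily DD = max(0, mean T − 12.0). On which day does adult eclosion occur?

Daily DD above 12.0 °C: 18.9, 12.9, 15.7, 15.5, 12.1, 7.1, 2.1.
Cumulative: 18.9, 31.8, 47.5, 63.0, 75.1, 82.2, 84.3.
The total first reaches 81 DD on day 6.

day 6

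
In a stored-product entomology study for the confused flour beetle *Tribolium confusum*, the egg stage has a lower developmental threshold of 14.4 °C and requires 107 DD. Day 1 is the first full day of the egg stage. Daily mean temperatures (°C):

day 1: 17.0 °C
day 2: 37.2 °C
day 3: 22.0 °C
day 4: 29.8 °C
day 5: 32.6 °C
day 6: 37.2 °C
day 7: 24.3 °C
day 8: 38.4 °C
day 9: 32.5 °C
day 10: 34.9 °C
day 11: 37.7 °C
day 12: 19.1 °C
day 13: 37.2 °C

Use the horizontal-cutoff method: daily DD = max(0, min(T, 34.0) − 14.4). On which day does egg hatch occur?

Daily DD above 14.4 °C (capped at 19.6): 2.6, 19.6, 7.6, 15.4, 18.2, 19.6, 9.9, 19.6, 18.1, 19.6, 19.6, 4.7, 19.6.
Cumulative: 2.6, 22.2, 29.8, 45.2, 63.4, 83.0, 92.9, 112.5, 130.6, 150.2, 169.8, 174.5, 194.1.
The total first reaches 107 DD on day 8.

day 8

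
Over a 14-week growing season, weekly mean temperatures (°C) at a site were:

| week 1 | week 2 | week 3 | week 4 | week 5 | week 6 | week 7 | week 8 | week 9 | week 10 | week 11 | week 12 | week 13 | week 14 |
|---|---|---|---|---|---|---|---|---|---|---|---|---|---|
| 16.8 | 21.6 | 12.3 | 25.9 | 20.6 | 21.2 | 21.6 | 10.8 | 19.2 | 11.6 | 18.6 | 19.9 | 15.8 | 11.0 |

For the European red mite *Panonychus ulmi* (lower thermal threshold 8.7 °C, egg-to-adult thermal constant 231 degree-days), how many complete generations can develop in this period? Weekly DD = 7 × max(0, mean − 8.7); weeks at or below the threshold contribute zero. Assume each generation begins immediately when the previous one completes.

Weekly DD (7 × max(0, T̄ − 8.7)): 56.7, 90.3, 25.2, 120.4, 83.3, 87.5, 90.3, 14.7, 73.5, 20.3, 69.3, 78.4, 49.7, 16.1.
Season total = 875.7 DD.
Complete generations = ⌊875.7 / 231⌋ = 3.

3 generations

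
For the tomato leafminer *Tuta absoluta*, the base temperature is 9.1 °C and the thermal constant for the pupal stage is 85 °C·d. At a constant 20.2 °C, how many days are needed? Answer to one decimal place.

7.7 days

Daily accumulation = 20.2 − 9.1 = 11.1 DD/day.
Duration = 85 / 11.1 = 7.658 ≈ 7.7 days.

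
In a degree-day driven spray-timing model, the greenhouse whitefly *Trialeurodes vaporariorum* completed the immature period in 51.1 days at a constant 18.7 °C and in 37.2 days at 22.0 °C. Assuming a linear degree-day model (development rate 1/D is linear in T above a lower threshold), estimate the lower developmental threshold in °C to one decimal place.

Under the model K = D·(T − T_b), so D₁·(T₁ − T_b) = D₂·(T₂ − T_b).
51.1·(18.7 − T_b) = 37.2·(22.0 − T_b)
T_b = (51.1·18.7 − 37.2·22.0) / (51.1 − 37.2) = 137.17 / 13.9 = 9.868 °C ≈ 9.9 °C.

9.9 °C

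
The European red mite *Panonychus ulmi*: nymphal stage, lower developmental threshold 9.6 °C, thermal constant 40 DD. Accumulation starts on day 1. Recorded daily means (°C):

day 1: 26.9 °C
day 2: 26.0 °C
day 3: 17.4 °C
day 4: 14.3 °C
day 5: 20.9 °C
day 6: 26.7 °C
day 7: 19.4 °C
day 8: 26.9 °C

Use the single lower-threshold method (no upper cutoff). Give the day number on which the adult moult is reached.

day 3

Daily DD above 9.6 °C: 17.3, 16.4, 7.8, 4.7, 11.3, 17.1, 9.8, 17.3.
Cumulative: 17.3, 33.7, 41.5, 46.2, 57.5, 74.6, 84.4, 101.7.
The total first reaches 40 DD on day 3.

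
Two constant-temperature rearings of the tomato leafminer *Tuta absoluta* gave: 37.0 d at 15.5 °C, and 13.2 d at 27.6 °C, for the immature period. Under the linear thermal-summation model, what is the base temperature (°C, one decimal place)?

Linear rate model ⇒ the product D·(T − T_b) is constant across temperatures.
37.0·(15.5 − T_b) = 13.2·(27.6 − T_b)
T_b = (37.0·15.5 − 13.2·27.6) / (37.0 − 13.2) = 209.18 / 23.8 = 8.789 °C ≈ 8.8 °C.

8.8 °C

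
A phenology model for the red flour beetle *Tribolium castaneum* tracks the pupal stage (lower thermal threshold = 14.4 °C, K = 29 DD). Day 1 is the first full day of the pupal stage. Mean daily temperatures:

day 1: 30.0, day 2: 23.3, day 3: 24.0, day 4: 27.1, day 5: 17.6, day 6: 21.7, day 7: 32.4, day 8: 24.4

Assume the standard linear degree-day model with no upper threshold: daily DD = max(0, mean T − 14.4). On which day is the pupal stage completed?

day 3

Daily DD above 14.4 °C: 15.6, 8.9, 9.6, 12.7, 3.2, 7.3, 18.0, 10.0.
Cumulative: 15.6, 24.5, 34.1, 46.8, 50.0, 57.3, 75.3, 85.3.
The total first reaches 29 DD on day 3.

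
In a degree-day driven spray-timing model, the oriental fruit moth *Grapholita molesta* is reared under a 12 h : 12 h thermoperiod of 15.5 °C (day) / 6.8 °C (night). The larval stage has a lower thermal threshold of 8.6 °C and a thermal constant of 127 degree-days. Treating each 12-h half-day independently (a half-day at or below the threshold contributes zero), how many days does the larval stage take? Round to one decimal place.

Day half: max(0, 15.5 − 8.6) × 0.5 = 6.9 × 0.5 = 3.45 DD.
Night half: max(0, 6.8 − 8.6) × 0.5 = 0.0 × 0.5 = 0.00 DD.
Per 24 h: 3.45 DD/day.
Duration = 127 / 3.45 = 36.812 ≈ 36.8 days.

36.8 days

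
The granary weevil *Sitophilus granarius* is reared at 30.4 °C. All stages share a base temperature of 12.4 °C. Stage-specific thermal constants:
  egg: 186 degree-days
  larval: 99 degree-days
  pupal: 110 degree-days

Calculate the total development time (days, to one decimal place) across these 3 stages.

21.9 days

Daily accumulation at 30.4 °C = 30.4 − 12.4 = 18.0 DD/day.
Total K = 186 + 99 + 110 = 395 DD.
Total duration = 395 / 18.0 = 21.944 ≈ 21.9 days.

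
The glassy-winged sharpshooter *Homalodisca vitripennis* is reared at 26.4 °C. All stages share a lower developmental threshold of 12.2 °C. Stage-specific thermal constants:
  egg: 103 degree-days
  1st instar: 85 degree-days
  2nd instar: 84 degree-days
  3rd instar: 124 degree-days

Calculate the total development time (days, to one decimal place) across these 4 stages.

Daily accumulation at 26.4 °C = 26.4 − 12.2 = 14.2 DD/day.
Total K = 103 + 85 + 84 + 124 = 396 DD.
Total duration = 396 / 14.2 = 27.887 ≈ 27.9 days.

27.9 days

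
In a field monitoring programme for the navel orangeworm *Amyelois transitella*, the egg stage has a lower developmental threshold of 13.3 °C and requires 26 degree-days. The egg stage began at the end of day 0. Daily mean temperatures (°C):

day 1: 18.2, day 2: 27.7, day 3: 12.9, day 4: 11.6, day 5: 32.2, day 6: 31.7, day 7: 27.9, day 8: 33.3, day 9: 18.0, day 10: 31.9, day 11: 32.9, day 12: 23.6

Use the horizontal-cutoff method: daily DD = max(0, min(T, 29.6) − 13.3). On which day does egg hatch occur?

day 5

Daily DD above 13.3 °C (capped at 16.3): 4.9, 14.4, 0.0, 0.0, 16.3, 16.3, 14.6, 16.3, 4.7, 16.3, 16.3, 10.3.
Cumulative: 4.9, 19.3, 19.3, 19.3, 35.6, 51.9, 66.5, 82.8, 87.5, 103.8, 120.1, 130.4.
The total first reaches 26 DD on day 5.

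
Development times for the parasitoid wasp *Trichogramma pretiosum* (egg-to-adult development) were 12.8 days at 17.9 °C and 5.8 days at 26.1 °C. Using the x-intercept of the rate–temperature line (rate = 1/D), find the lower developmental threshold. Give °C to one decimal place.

11.1 °C

Linear rate model ⇒ the product D·(T − T_b) is constant across temperatures.
12.8·(17.9 − T_b) = 5.8·(26.1 − T_b)
T_b = (12.8·17.9 − 5.8·26.1) / (12.8 − 5.8) = 77.74 / 7.0 = 11.106 °C ≈ 11.1 °C.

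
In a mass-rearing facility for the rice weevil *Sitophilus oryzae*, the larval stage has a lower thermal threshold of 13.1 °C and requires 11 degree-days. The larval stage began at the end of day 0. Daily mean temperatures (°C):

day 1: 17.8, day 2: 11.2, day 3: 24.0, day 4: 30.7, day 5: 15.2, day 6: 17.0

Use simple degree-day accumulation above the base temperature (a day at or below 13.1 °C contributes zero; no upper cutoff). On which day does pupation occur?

Daily DD above 13.1 °C: 4.7, 0.0, 10.9, 17.6, 2.1, 3.9.
Cumulative: 4.7, 4.7, 15.6, 33.2, 35.3, 39.2.
The total first reaches 11 DD on day 3.

day 3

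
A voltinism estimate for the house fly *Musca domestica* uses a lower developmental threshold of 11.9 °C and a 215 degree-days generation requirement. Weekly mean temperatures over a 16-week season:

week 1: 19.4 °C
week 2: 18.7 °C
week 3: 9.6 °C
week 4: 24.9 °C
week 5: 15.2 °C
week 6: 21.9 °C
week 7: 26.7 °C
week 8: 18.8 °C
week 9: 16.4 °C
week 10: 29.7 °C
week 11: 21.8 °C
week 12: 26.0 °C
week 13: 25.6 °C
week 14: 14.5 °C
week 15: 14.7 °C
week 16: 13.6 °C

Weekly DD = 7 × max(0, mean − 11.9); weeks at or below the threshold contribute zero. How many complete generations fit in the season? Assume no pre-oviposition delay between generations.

Weekly DD (7 × max(0, T̄ − 11.9)): 52.5, 47.6, 0.0, 91.0, 23.1, 70.0, 103.6, 48.3, 31.5, 124.6, 69.3, 98.7, 95.9, 18.2, 19.6, 11.9.
Season total = 905.8 DD.
Complete generations = ⌊905.8 / 215⌋ = 4.

4 generations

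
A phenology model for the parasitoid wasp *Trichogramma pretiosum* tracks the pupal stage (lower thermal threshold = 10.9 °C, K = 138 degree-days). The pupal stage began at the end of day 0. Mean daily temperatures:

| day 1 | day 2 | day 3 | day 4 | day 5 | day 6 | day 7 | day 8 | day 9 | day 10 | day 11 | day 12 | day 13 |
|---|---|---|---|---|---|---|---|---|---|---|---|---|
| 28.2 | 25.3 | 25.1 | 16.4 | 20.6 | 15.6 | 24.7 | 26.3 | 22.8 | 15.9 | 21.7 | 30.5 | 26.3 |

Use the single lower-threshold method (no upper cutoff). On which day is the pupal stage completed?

day 12

Daily DD above 10.9 °C: 17.3, 14.4, 14.2, 5.5, 9.7, 4.7, 13.8, 15.4, 11.9, 5.0, 10.8, 19.6, 15.4.
Cumulative: 17.3, 31.7, 45.9, 51.4, 61.1, 65.8, 79.6, 95.0, 106.9, 111.9, 122.7, 142.3, 157.7.
The total first reaches 138 DD on day 12.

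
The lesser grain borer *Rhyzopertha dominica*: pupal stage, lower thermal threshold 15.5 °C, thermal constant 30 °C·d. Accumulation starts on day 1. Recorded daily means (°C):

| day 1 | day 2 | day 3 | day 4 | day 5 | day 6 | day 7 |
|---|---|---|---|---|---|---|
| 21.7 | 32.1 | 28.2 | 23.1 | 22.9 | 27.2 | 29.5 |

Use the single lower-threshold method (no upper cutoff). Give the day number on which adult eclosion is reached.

day 3

Daily DD above 15.5 °C: 6.2, 16.6, 12.7, 7.6, 7.4, 11.7, 14.0.
Cumulative: 6.2, 22.8, 35.5, 43.1, 50.5, 62.2, 76.2.
The total first reaches 30 DD on day 3.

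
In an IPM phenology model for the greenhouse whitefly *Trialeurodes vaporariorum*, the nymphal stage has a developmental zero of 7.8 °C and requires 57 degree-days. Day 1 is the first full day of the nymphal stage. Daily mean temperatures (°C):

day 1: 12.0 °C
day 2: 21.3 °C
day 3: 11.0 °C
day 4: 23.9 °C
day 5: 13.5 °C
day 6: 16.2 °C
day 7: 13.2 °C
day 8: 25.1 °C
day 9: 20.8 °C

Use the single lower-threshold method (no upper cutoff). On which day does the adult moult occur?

Daily DD above 7.8 °C: 4.2, 13.5, 3.2, 16.1, 5.7, 8.4, 5.4, 17.3, 13.0.
Cumulative: 4.2, 17.7, 20.9, 37.0, 42.7, 51.1, 56.5, 73.8, 86.8.
The total first reaches 57 DD on day 8.

day 8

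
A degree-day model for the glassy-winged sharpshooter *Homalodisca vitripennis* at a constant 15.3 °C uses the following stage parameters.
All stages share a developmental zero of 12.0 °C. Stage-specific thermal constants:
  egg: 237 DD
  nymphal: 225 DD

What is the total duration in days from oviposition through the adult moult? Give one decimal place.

Daily accumulation at 15.3 °C = 15.3 − 12.0 = 3.3 DD/day.
Total K = 237 + 225 = 462 DD.
Total duration = 462 / 3.3 = 140.000 ≈ 140.0 days.

140.0 days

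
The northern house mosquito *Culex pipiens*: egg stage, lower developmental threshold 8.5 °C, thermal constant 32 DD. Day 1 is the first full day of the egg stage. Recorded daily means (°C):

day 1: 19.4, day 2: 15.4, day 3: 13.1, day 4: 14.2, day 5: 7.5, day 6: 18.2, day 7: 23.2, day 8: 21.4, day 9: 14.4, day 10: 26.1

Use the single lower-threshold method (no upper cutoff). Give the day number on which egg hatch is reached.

Daily DD above 8.5 °C: 10.9, 6.9, 4.6, 5.7, 0.0, 9.7, 14.7, 12.9, 5.9, 17.6.
Cumulative: 10.9, 17.8, 22.4, 28.1, 28.1, 37.8, 52.5, 65.4, 71.3, 88.9.
The total first reaches 32 DD on day 6.

day 6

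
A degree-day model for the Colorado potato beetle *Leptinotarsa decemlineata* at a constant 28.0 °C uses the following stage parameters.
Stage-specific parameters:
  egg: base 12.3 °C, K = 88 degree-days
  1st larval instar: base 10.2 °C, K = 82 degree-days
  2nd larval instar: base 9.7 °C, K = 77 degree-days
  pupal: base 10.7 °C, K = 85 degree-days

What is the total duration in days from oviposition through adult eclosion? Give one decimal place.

egg: 88 / (28.0 − 12.3) = 88 / 15.7 = 5.605 d.
1st larval instar: 82 / (28.0 − 10.2) = 82 / 17.8 = 4.607 d.
2nd larval instar: 77 / (28.0 − 9.7) = 77 / 18.3 = 4.208 d.
pupal: 85 / (28.0 − 10.7) = 85 / 17.3 = 4.913 d.
Sum = 19.333 ≈ 19.3 days.

19.3 days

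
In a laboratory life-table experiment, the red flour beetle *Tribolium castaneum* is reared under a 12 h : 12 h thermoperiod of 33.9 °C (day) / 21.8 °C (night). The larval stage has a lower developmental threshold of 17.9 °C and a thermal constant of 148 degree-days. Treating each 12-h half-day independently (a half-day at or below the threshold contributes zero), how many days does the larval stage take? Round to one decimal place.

14.9 days

Day half: max(0, 33.9 − 17.9) × 0.5 = 16.0 × 0.5 = 8.00 DD.
Night half: max(0, 21.8 − 17.9) × 0.5 = 3.9 × 0.5 = 1.95 DD.
Per 24 h: 9.95 DD/day.
Duration = 148 / 9.95 = 14.874 ≈ 14.9 days.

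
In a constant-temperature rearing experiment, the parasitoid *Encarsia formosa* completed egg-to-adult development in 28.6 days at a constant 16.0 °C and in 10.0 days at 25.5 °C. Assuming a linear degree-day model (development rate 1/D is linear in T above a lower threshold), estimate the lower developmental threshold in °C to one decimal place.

Under the model K = D·(T − T_b), so D₁·(T₁ − T_b) = D₂·(T₂ − T_b).
28.6·(16.0 − T_b) = 10.0·(25.5 − T_b)
T_b = (28.6·16.0 − 10.0·25.5) / (28.6 − 10.0) = 202.60 / 18.6 = 10.892 °C ≈ 10.9 °C.

10.9 °C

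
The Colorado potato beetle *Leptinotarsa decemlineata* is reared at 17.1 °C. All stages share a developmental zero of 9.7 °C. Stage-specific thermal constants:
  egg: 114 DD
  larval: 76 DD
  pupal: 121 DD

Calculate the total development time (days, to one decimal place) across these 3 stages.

42.0 days

Daily accumulation at 17.1 °C = 17.1 − 9.7 = 7.4 DD/day.
Total K = 114 + 76 + 121 = 311 DD.
Total duration = 311 / 7.4 = 42.027 ≈ 42.0 days.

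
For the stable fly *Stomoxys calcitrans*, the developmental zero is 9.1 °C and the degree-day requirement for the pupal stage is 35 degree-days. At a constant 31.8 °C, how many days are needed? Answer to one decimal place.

1.5 days

Daily accumulation = 31.8 − 9.1 = 22.7 DD/day.
Duration = 35 / 22.7 = 1.542 ≈ 1.5 days.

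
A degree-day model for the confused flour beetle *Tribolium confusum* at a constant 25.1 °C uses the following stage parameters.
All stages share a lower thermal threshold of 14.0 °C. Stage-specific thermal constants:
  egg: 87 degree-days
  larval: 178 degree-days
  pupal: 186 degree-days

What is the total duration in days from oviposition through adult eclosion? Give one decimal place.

Daily accumulation at 25.1 °C = 25.1 − 14.0 = 11.1 DD/day.
Total K = 87 + 178 + 186 = 451 DD.
Total duration = 451 / 11.1 = 40.631 ≈ 40.6 days.

40.6 days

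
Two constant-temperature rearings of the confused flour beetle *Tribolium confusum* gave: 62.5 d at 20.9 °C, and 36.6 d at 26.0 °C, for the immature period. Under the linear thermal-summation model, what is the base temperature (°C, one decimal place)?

Under the model K = D·(T − T_b), so D₁·(T₁ − T_b) = D₂·(T₂ − T_b).
62.5·(20.9 − T_b) = 36.6·(26.0 − T_b)
T_b = (62.5·20.9 − 36.6·26.0) / (62.5 − 36.6) = 354.65 / 25.9 = 13.693 °C ≈ 13.7 °C.

13.7 °C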